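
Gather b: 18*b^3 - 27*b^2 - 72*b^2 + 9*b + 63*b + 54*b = 18*b^3 - 99*b^2 + 126*b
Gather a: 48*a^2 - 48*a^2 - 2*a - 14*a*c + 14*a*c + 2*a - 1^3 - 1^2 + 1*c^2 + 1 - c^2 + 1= 0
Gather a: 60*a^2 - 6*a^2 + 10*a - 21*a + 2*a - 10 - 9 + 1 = 54*a^2 - 9*a - 18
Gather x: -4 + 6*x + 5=6*x + 1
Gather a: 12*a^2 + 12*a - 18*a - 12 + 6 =12*a^2 - 6*a - 6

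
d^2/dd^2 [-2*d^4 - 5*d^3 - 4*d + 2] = 6*d*(-4*d - 5)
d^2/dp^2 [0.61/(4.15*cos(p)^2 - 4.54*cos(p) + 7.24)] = (-42.0229*(1 - cos(p)^2)^2 + 34.47903*cos(p)^3 + 39.727714*cos(p)^2 - 89.008516*cos(p) + 30.512932)/(4.15*cos(p)^2 - 4.54*cos(p) + 7.24)^3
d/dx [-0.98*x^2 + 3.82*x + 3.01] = 3.82 - 1.96*x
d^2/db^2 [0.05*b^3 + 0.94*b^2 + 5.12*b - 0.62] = 0.3*b + 1.88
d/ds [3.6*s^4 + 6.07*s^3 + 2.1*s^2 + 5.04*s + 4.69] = 14.4*s^3 + 18.21*s^2 + 4.2*s + 5.04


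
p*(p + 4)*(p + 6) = p^3 + 10*p^2 + 24*p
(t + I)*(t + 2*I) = t^2 + 3*I*t - 2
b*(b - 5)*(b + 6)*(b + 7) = b^4 + 8*b^3 - 23*b^2 - 210*b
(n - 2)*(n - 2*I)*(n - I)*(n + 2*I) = n^4 - 2*n^3 - I*n^3 + 4*n^2 + 2*I*n^2 - 8*n - 4*I*n + 8*I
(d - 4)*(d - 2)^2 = d^3 - 8*d^2 + 20*d - 16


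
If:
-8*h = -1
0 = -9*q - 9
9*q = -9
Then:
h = 1/8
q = -1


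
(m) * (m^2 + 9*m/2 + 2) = m^3 + 9*m^2/2 + 2*m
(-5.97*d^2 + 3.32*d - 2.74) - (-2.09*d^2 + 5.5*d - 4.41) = -3.88*d^2 - 2.18*d + 1.67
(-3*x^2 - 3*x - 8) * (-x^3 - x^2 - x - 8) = 3*x^5 + 6*x^4 + 14*x^3 + 35*x^2 + 32*x + 64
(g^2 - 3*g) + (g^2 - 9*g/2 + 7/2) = 2*g^2 - 15*g/2 + 7/2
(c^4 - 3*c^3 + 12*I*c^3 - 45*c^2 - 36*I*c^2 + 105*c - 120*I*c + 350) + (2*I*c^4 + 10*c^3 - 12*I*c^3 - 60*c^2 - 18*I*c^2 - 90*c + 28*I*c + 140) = c^4 + 2*I*c^4 + 7*c^3 - 105*c^2 - 54*I*c^2 + 15*c - 92*I*c + 490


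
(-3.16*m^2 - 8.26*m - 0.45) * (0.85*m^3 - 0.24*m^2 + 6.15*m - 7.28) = -2.686*m^5 - 6.2626*m^4 - 17.8341*m^3 - 27.6862*m^2 + 57.3653*m + 3.276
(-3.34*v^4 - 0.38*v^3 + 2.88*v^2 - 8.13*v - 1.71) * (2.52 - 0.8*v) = 2.672*v^5 - 8.1128*v^4 - 3.2616*v^3 + 13.7616*v^2 - 19.1196*v - 4.3092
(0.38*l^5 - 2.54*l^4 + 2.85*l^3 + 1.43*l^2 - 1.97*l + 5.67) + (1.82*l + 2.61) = 0.38*l^5 - 2.54*l^4 + 2.85*l^3 + 1.43*l^2 - 0.15*l + 8.28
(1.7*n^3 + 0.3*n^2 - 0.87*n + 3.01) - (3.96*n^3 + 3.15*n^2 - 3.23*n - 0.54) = -2.26*n^3 - 2.85*n^2 + 2.36*n + 3.55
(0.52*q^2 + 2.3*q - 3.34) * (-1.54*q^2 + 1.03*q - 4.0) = -0.8008*q^4 - 3.0064*q^3 + 5.4326*q^2 - 12.6402*q + 13.36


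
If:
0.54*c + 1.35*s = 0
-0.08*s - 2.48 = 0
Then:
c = 77.50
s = -31.00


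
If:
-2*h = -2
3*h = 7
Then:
No Solution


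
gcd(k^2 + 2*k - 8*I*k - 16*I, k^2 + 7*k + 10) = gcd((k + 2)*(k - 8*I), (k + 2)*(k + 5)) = k + 2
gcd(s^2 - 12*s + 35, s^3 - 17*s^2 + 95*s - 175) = s^2 - 12*s + 35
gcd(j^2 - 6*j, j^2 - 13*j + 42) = j - 6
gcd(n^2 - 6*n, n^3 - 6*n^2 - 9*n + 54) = n - 6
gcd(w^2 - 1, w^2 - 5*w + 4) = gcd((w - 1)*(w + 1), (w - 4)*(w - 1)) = w - 1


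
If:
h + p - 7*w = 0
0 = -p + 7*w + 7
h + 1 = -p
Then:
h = -7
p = 6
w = -1/7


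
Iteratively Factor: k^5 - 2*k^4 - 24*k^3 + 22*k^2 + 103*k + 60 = (k + 4)*(k^4 - 6*k^3 + 22*k + 15) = (k - 5)*(k + 4)*(k^3 - k^2 - 5*k - 3) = (k - 5)*(k + 1)*(k + 4)*(k^2 - 2*k - 3) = (k - 5)*(k + 1)^2*(k + 4)*(k - 3)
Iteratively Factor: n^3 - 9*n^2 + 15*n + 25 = (n + 1)*(n^2 - 10*n + 25) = (n - 5)*(n + 1)*(n - 5)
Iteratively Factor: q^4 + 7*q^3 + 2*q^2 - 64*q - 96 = (q + 4)*(q^3 + 3*q^2 - 10*q - 24) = (q + 2)*(q + 4)*(q^2 + q - 12) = (q + 2)*(q + 4)^2*(q - 3)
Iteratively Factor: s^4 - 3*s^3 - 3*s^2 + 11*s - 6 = (s - 1)*(s^3 - 2*s^2 - 5*s + 6) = (s - 1)^2*(s^2 - s - 6) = (s - 1)^2*(s + 2)*(s - 3)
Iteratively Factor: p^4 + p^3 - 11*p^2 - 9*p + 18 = (p + 2)*(p^3 - p^2 - 9*p + 9) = (p - 1)*(p + 2)*(p^2 - 9) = (p - 1)*(p + 2)*(p + 3)*(p - 3)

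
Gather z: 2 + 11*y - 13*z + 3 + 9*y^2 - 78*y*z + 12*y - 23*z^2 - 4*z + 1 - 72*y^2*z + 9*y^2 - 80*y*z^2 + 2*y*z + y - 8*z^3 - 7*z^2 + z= 18*y^2 + 24*y - 8*z^3 + z^2*(-80*y - 30) + z*(-72*y^2 - 76*y - 16) + 6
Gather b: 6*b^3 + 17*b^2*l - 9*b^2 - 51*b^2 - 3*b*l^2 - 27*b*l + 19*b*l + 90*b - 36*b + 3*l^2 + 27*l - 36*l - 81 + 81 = 6*b^3 + b^2*(17*l - 60) + b*(-3*l^2 - 8*l + 54) + 3*l^2 - 9*l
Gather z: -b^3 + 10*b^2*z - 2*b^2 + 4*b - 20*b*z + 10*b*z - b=-b^3 - 2*b^2 + 3*b + z*(10*b^2 - 10*b)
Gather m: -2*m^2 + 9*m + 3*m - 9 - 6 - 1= -2*m^2 + 12*m - 16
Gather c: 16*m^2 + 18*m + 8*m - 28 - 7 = 16*m^2 + 26*m - 35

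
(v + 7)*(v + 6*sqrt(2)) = v^2 + 7*v + 6*sqrt(2)*v + 42*sqrt(2)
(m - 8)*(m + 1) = m^2 - 7*m - 8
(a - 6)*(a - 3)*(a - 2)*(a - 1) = a^4 - 12*a^3 + 47*a^2 - 72*a + 36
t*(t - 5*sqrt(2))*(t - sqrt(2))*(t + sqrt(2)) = t^4 - 5*sqrt(2)*t^3 - 2*t^2 + 10*sqrt(2)*t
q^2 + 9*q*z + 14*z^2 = (q + 2*z)*(q + 7*z)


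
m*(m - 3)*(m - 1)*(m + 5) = m^4 + m^3 - 17*m^2 + 15*m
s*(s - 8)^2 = s^3 - 16*s^2 + 64*s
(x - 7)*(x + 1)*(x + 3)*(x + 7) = x^4 + 4*x^3 - 46*x^2 - 196*x - 147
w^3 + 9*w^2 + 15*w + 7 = (w + 1)^2*(w + 7)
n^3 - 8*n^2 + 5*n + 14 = (n - 7)*(n - 2)*(n + 1)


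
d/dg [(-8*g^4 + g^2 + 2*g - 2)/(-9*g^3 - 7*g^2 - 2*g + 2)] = g*(72*g^5 + 112*g^4 + 57*g^3 - 28*g^2 - 42*g - 24)/(81*g^6 + 126*g^5 + 85*g^4 - 8*g^3 - 24*g^2 - 8*g + 4)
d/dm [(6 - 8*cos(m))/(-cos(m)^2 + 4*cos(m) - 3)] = 4*(2*cos(m) - 3)*sin(m)*cos(m)/((cos(m) - 3)^2*(cos(m) - 1)^2)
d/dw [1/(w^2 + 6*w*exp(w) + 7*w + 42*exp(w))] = (-6*w*exp(w) - 2*w - 48*exp(w) - 7)/(w^2 + 6*w*exp(w) + 7*w + 42*exp(w))^2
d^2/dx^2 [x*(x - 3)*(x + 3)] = 6*x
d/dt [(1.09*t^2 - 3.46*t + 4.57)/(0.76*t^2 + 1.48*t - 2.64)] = (4.2428*t^2 - 12.7016*t + 2.3708)/(0.5776*t^4 + 2.2496*t^3 - 1.8224*t^2 - 7.8144*t + 6.9696)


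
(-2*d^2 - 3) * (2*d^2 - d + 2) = -4*d^4 + 2*d^3 - 10*d^2 + 3*d - 6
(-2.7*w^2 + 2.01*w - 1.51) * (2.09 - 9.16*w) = 24.732*w^3 - 24.0546*w^2 + 18.0325*w - 3.1559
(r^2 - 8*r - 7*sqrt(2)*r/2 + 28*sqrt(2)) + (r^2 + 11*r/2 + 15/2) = 2*r^2 - 7*sqrt(2)*r/2 - 5*r/2 + 15/2 + 28*sqrt(2)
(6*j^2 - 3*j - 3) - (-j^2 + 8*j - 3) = 7*j^2 - 11*j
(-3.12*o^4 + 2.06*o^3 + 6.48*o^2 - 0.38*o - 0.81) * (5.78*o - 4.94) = -18.0336*o^5 + 27.3196*o^4 + 27.278*o^3 - 34.2076*o^2 - 2.8046*o + 4.0014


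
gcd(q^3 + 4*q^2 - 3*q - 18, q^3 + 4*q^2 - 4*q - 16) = q - 2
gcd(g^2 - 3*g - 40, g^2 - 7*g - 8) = g - 8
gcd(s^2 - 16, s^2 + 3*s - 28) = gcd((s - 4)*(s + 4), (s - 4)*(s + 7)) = s - 4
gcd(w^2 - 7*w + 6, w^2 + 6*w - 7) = w - 1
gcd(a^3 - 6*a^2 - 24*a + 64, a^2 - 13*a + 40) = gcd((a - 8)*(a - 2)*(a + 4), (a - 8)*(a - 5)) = a - 8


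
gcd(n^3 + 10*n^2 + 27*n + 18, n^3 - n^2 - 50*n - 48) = n^2 + 7*n + 6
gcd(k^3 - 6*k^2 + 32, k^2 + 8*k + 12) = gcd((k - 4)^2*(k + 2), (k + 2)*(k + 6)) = k + 2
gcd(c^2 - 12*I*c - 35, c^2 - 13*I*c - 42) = c - 7*I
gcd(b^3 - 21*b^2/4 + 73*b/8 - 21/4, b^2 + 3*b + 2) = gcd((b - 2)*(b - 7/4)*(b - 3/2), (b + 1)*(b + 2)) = 1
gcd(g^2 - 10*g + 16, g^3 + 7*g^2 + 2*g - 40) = g - 2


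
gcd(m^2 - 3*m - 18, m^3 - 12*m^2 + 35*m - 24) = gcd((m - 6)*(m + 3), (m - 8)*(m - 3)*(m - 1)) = 1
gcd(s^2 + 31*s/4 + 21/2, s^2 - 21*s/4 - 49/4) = s + 7/4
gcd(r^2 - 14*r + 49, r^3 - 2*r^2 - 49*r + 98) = r - 7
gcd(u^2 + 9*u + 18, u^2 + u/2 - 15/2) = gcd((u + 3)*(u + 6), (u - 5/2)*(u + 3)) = u + 3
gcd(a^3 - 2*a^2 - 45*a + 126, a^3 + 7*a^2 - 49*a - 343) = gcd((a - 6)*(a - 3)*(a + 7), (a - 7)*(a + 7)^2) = a + 7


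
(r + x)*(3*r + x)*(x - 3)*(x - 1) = 3*r^2*x^2 - 12*r^2*x + 9*r^2 + 4*r*x^3 - 16*r*x^2 + 12*r*x + x^4 - 4*x^3 + 3*x^2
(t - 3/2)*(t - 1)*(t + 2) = t^3 - t^2/2 - 7*t/2 + 3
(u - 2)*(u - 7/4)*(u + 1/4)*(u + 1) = u^4 - 5*u^3/2 - 15*u^2/16 + 55*u/16 + 7/8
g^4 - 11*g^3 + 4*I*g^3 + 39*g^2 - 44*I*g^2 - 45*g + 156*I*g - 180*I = (g - 5)*(g - 3)^2*(g + 4*I)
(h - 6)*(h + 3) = h^2 - 3*h - 18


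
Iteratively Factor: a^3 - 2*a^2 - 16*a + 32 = (a + 4)*(a^2 - 6*a + 8) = (a - 4)*(a + 4)*(a - 2)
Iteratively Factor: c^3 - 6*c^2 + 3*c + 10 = (c - 2)*(c^2 - 4*c - 5) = (c - 2)*(c + 1)*(c - 5)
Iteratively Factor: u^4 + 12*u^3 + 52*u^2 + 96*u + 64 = (u + 4)*(u^3 + 8*u^2 + 20*u + 16) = (u + 2)*(u + 4)*(u^2 + 6*u + 8) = (u + 2)^2*(u + 4)*(u + 4)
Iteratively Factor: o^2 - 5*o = (o)*(o - 5)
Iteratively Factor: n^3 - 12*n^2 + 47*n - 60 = (n - 3)*(n^2 - 9*n + 20) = (n - 4)*(n - 3)*(n - 5)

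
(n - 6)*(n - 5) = n^2 - 11*n + 30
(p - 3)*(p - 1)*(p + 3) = p^3 - p^2 - 9*p + 9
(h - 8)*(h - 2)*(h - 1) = h^3 - 11*h^2 + 26*h - 16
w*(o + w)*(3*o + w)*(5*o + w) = 15*o^3*w + 23*o^2*w^2 + 9*o*w^3 + w^4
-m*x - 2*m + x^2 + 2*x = (-m + x)*(x + 2)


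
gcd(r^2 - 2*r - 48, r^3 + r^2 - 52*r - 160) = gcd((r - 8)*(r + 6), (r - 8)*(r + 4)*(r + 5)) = r - 8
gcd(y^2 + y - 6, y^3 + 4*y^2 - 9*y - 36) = y + 3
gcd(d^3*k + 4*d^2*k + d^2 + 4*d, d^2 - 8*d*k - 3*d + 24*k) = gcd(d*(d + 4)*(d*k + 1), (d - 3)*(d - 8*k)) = 1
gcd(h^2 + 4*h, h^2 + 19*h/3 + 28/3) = h + 4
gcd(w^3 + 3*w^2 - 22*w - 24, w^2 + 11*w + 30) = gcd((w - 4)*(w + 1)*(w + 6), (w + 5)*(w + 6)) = w + 6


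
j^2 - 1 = (j - 1)*(j + 1)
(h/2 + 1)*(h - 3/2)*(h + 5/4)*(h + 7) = h^4/2 + 35*h^3/8 + 79*h^2/16 - 163*h/16 - 105/8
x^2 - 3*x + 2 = (x - 2)*(x - 1)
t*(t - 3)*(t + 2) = t^3 - t^2 - 6*t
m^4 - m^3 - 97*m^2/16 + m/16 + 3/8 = (m - 3)*(m - 1/4)*(m + 1/4)*(m + 2)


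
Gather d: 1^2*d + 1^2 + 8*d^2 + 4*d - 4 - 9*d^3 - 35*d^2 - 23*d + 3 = -9*d^3 - 27*d^2 - 18*d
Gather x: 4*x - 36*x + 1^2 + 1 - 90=-32*x - 88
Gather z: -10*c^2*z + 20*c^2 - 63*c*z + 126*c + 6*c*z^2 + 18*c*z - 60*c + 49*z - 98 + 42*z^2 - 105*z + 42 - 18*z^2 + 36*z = 20*c^2 + 66*c + z^2*(6*c + 24) + z*(-10*c^2 - 45*c - 20) - 56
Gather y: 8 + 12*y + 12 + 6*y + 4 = 18*y + 24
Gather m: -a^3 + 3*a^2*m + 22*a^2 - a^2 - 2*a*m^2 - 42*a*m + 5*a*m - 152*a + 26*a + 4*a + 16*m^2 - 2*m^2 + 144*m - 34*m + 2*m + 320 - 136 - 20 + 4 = -a^3 + 21*a^2 - 122*a + m^2*(14 - 2*a) + m*(3*a^2 - 37*a + 112) + 168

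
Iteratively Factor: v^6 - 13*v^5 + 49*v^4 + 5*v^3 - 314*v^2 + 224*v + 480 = (v - 4)*(v^5 - 9*v^4 + 13*v^3 + 57*v^2 - 86*v - 120) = (v - 5)*(v - 4)*(v^4 - 4*v^3 - 7*v^2 + 22*v + 24) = (v - 5)*(v - 4)*(v + 1)*(v^3 - 5*v^2 - 2*v + 24) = (v - 5)*(v - 4)*(v + 1)*(v + 2)*(v^2 - 7*v + 12) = (v - 5)*(v - 4)*(v - 3)*(v + 1)*(v + 2)*(v - 4)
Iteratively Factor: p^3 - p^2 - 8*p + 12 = (p - 2)*(p^2 + p - 6) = (p - 2)*(p + 3)*(p - 2)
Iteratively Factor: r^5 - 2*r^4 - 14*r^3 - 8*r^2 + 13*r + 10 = (r + 1)*(r^4 - 3*r^3 - 11*r^2 + 3*r + 10) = (r + 1)*(r + 2)*(r^3 - 5*r^2 - r + 5) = (r + 1)^2*(r + 2)*(r^2 - 6*r + 5) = (r - 1)*(r + 1)^2*(r + 2)*(r - 5)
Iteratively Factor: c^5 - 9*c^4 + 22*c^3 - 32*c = (c + 1)*(c^4 - 10*c^3 + 32*c^2 - 32*c) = (c - 4)*(c + 1)*(c^3 - 6*c^2 + 8*c) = (c - 4)*(c - 2)*(c + 1)*(c^2 - 4*c) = (c - 4)^2*(c - 2)*(c + 1)*(c)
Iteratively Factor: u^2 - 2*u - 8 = (u - 4)*(u + 2)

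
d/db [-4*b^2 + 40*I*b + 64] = -8*b + 40*I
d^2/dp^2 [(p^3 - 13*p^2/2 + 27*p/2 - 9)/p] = 2 - 18/p^3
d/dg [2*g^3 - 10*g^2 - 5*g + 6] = 6*g^2 - 20*g - 5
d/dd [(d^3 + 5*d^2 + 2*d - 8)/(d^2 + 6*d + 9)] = (d^3 + 9*d^2 + 28*d + 22)/(d^3 + 9*d^2 + 27*d + 27)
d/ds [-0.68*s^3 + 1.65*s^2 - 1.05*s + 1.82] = -2.04*s^2 + 3.3*s - 1.05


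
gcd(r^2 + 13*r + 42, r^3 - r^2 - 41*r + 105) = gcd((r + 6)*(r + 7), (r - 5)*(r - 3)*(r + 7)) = r + 7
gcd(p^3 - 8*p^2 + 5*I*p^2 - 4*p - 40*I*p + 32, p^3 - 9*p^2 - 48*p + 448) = p - 8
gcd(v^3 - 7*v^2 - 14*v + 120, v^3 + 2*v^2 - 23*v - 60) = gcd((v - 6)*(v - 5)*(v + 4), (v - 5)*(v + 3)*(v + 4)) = v^2 - v - 20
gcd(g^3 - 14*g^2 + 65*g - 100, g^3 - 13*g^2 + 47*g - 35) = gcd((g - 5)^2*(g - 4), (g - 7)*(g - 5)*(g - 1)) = g - 5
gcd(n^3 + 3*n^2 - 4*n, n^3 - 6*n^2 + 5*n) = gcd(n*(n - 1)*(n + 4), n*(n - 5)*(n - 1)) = n^2 - n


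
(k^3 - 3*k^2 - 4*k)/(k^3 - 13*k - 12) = k/(k + 3)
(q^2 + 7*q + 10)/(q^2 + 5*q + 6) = (q + 5)/(q + 3)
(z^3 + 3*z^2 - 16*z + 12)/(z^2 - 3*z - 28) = (-z^3 - 3*z^2 + 16*z - 12)/(-z^2 + 3*z + 28)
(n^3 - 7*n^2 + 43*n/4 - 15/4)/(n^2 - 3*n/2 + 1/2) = (2*n^2 - 13*n + 15)/(2*(n - 1))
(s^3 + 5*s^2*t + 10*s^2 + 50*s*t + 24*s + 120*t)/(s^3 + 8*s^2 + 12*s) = (s^2 + 5*s*t + 4*s + 20*t)/(s*(s + 2))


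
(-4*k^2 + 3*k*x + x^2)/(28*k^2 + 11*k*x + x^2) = (-k + x)/(7*k + x)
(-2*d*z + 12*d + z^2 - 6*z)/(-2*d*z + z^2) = (z - 6)/z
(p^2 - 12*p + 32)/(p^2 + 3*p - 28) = (p - 8)/(p + 7)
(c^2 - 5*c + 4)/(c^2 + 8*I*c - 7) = (c^2 - 5*c + 4)/(c^2 + 8*I*c - 7)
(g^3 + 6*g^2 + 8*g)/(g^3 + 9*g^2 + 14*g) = (g + 4)/(g + 7)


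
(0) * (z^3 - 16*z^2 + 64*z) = 0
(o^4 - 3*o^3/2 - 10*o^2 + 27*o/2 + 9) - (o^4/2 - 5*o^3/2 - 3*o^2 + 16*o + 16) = o^4/2 + o^3 - 7*o^2 - 5*o/2 - 7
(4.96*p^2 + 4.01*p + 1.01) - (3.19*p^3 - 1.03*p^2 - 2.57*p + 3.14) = -3.19*p^3 + 5.99*p^2 + 6.58*p - 2.13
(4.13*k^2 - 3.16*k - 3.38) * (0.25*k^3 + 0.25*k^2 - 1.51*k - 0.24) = 1.0325*k^5 + 0.2425*k^4 - 7.8713*k^3 + 2.9354*k^2 + 5.8622*k + 0.8112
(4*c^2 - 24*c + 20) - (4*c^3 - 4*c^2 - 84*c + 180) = -4*c^3 + 8*c^2 + 60*c - 160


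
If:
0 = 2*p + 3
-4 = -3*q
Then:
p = -3/2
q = 4/3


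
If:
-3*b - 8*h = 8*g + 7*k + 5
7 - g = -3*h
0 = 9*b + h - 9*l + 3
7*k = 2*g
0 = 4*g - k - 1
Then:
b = 400/117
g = 7/26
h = -175/78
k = 1/13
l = 2459/702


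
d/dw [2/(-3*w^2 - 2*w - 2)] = 4*(3*w + 1)/(3*w^2 + 2*w + 2)^2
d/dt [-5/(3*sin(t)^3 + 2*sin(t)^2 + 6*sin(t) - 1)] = 80*(9*sin(t)^2 + 4*sin(t) + 6)*cos(t)/(-33*sin(t) + 3*sin(3*t) + 4*cos(2*t))^2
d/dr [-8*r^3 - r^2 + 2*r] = -24*r^2 - 2*r + 2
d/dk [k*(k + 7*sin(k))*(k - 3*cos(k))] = k*(k + 7*sin(k))*(3*sin(k) + 1) + k*(k - 3*cos(k))*(7*cos(k) + 1) + (k + 7*sin(k))*(k - 3*cos(k))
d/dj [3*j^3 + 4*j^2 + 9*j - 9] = 9*j^2 + 8*j + 9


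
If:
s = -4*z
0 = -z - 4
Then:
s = 16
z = -4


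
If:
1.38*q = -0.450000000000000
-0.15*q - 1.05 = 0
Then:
No Solution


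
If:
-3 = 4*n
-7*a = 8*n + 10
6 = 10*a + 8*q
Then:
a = -4/7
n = -3/4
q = 41/28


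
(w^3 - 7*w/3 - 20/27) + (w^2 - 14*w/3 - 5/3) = w^3 + w^2 - 7*w - 65/27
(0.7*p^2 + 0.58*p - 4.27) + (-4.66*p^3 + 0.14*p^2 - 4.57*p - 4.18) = -4.66*p^3 + 0.84*p^2 - 3.99*p - 8.45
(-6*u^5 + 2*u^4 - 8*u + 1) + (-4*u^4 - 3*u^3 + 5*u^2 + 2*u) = -6*u^5 - 2*u^4 - 3*u^3 + 5*u^2 - 6*u + 1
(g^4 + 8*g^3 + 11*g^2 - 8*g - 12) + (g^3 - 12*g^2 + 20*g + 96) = g^4 + 9*g^3 - g^2 + 12*g + 84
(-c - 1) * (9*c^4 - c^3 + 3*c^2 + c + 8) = -9*c^5 - 8*c^4 - 2*c^3 - 4*c^2 - 9*c - 8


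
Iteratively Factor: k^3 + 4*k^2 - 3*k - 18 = (k + 3)*(k^2 + k - 6) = (k + 3)^2*(k - 2)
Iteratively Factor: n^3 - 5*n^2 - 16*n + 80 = (n - 4)*(n^2 - n - 20) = (n - 4)*(n + 4)*(n - 5)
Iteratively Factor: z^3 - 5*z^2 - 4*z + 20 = (z + 2)*(z^2 - 7*z + 10) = (z - 5)*(z + 2)*(z - 2)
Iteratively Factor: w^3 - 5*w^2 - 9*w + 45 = (w - 5)*(w^2 - 9) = (w - 5)*(w + 3)*(w - 3)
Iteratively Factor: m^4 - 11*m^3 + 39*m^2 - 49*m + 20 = (m - 4)*(m^3 - 7*m^2 + 11*m - 5) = (m - 4)*(m - 1)*(m^2 - 6*m + 5) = (m - 5)*(m - 4)*(m - 1)*(m - 1)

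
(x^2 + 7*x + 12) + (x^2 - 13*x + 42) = 2*x^2 - 6*x + 54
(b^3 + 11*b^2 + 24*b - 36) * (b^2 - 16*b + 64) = b^5 - 5*b^4 - 88*b^3 + 284*b^2 + 2112*b - 2304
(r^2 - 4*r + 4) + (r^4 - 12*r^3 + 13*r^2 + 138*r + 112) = r^4 - 12*r^3 + 14*r^2 + 134*r + 116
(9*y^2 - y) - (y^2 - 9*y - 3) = 8*y^2 + 8*y + 3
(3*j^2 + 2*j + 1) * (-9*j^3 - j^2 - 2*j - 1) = -27*j^5 - 21*j^4 - 17*j^3 - 8*j^2 - 4*j - 1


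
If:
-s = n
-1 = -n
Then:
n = 1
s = -1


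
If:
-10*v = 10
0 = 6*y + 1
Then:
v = -1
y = -1/6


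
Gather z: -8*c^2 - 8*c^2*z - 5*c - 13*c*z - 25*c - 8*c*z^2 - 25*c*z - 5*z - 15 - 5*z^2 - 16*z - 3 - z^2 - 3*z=-8*c^2 - 30*c + z^2*(-8*c - 6) + z*(-8*c^2 - 38*c - 24) - 18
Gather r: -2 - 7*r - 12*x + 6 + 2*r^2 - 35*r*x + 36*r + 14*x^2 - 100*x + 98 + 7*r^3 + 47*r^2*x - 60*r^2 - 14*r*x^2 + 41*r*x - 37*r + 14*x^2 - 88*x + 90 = 7*r^3 + r^2*(47*x - 58) + r*(-14*x^2 + 6*x - 8) + 28*x^2 - 200*x + 192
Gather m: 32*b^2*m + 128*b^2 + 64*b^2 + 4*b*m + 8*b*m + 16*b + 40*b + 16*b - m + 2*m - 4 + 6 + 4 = 192*b^2 + 72*b + m*(32*b^2 + 12*b + 1) + 6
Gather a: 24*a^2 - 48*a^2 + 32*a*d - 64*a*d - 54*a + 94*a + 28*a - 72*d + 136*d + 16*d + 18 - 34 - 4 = -24*a^2 + a*(68 - 32*d) + 80*d - 20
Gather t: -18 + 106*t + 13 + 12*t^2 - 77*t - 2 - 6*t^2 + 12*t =6*t^2 + 41*t - 7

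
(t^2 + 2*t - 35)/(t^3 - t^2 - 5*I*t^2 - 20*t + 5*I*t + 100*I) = (t + 7)/(t^2 + t*(4 - 5*I) - 20*I)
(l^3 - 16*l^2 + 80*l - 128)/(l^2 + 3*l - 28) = (l^2 - 12*l + 32)/(l + 7)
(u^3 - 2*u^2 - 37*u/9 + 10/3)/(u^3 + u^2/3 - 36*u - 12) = (9*u^3 - 18*u^2 - 37*u + 30)/(3*(3*u^3 + u^2 - 108*u - 36))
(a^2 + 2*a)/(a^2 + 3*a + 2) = a/(a + 1)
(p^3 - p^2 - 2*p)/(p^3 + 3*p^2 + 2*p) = (p - 2)/(p + 2)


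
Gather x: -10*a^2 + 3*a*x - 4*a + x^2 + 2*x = -10*a^2 - 4*a + x^2 + x*(3*a + 2)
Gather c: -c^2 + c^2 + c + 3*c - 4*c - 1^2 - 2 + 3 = 0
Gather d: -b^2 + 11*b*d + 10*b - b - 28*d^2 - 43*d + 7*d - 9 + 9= -b^2 + 9*b - 28*d^2 + d*(11*b - 36)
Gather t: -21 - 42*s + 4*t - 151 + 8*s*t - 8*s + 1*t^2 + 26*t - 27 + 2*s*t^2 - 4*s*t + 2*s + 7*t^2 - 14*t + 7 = -48*s + t^2*(2*s + 8) + t*(4*s + 16) - 192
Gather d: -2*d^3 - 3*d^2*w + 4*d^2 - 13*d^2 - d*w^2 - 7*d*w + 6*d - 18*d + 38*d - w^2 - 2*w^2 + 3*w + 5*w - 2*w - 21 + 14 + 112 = -2*d^3 + d^2*(-3*w - 9) + d*(-w^2 - 7*w + 26) - 3*w^2 + 6*w + 105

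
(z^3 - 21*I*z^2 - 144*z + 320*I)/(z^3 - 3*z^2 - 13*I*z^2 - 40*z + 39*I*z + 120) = (z - 8*I)/(z - 3)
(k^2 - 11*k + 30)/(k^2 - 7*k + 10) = (k - 6)/(k - 2)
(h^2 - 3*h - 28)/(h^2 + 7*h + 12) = (h - 7)/(h + 3)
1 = 1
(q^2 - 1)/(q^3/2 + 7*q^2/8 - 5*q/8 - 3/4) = 8*(q + 1)/(4*q^2 + 11*q + 6)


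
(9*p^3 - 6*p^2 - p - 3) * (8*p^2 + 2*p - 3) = 72*p^5 - 30*p^4 - 47*p^3 - 8*p^2 - 3*p + 9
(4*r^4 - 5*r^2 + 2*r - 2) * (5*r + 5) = 20*r^5 + 20*r^4 - 25*r^3 - 15*r^2 - 10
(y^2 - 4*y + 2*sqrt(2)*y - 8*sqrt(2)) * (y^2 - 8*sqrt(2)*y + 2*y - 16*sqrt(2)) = y^4 - 6*sqrt(2)*y^3 - 2*y^3 - 40*y^2 + 12*sqrt(2)*y^2 + 64*y + 48*sqrt(2)*y + 256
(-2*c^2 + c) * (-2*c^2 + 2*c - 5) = 4*c^4 - 6*c^3 + 12*c^2 - 5*c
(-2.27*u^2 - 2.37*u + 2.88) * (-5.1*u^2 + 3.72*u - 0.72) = 11.577*u^4 + 3.6426*u^3 - 21.87*u^2 + 12.42*u - 2.0736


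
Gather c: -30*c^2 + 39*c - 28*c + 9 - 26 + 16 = -30*c^2 + 11*c - 1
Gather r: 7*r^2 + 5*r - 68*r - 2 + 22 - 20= 7*r^2 - 63*r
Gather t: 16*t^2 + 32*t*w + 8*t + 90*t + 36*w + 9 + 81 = 16*t^2 + t*(32*w + 98) + 36*w + 90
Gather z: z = z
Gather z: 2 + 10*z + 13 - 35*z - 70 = -25*z - 55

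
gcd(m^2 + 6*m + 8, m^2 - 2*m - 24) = m + 4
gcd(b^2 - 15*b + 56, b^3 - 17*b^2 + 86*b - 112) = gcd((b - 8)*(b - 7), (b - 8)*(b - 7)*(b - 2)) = b^2 - 15*b + 56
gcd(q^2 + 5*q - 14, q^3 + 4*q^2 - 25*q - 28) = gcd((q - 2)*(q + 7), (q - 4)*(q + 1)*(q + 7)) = q + 7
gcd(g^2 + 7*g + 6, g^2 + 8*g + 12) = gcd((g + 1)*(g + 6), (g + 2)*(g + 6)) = g + 6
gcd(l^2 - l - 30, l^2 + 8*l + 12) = 1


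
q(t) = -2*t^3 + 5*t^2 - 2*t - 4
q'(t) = -6*t^2 + 10*t - 2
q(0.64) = -3.76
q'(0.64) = 1.94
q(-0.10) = -3.75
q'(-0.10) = -3.06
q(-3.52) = 152.22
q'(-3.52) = -111.54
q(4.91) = -130.02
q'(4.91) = -97.55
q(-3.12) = 111.65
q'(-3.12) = -91.61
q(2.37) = -7.28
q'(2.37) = -12.00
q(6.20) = -300.86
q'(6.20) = -170.64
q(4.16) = -69.77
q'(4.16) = -64.23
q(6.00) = -268.00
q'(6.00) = -158.00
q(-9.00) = 1877.00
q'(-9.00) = -578.00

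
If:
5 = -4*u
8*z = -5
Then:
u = -5/4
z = -5/8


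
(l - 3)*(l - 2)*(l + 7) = l^3 + 2*l^2 - 29*l + 42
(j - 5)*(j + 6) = j^2 + j - 30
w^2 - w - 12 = (w - 4)*(w + 3)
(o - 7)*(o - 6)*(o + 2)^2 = o^4 - 9*o^3 - 6*o^2 + 116*o + 168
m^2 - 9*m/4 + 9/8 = (m - 3/2)*(m - 3/4)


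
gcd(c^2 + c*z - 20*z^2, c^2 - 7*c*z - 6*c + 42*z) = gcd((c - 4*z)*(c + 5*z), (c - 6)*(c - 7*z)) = 1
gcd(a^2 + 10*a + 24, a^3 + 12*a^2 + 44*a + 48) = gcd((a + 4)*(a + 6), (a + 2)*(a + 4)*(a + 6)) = a^2 + 10*a + 24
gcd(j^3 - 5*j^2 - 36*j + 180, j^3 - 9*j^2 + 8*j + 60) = j^2 - 11*j + 30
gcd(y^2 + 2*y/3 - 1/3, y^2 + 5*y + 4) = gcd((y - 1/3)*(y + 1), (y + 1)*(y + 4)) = y + 1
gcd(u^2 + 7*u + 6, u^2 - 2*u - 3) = u + 1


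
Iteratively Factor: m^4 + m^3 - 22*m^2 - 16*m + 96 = (m - 2)*(m^3 + 3*m^2 - 16*m - 48) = (m - 2)*(m + 3)*(m^2 - 16) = (m - 2)*(m + 3)*(m + 4)*(m - 4)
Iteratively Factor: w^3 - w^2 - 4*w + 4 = (w + 2)*(w^2 - 3*w + 2) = (w - 1)*(w + 2)*(w - 2)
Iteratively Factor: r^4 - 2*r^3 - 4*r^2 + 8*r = (r - 2)*(r^3 - 4*r) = r*(r - 2)*(r^2 - 4) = r*(r - 2)^2*(r + 2)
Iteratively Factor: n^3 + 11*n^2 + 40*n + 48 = (n + 3)*(n^2 + 8*n + 16) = (n + 3)*(n + 4)*(n + 4)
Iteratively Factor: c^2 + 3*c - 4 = (c - 1)*(c + 4)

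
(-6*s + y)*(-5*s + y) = 30*s^2 - 11*s*y + y^2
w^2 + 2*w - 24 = (w - 4)*(w + 6)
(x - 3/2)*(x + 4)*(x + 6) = x^3 + 17*x^2/2 + 9*x - 36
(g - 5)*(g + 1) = g^2 - 4*g - 5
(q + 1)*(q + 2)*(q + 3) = q^3 + 6*q^2 + 11*q + 6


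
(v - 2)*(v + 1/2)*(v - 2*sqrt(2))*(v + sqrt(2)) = v^4 - 3*v^3/2 - sqrt(2)*v^3 - 5*v^2 + 3*sqrt(2)*v^2/2 + sqrt(2)*v + 6*v + 4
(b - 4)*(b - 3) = b^2 - 7*b + 12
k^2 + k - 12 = (k - 3)*(k + 4)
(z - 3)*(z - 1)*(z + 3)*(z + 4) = z^4 + 3*z^3 - 13*z^2 - 27*z + 36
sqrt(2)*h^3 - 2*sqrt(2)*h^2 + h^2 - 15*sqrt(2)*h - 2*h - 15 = (h - 5)*(h + 3)*(sqrt(2)*h + 1)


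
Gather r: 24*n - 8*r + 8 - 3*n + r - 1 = 21*n - 7*r + 7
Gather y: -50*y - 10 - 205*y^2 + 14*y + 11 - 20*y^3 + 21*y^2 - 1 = -20*y^3 - 184*y^2 - 36*y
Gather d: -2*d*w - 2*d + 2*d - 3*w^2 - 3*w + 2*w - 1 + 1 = -2*d*w - 3*w^2 - w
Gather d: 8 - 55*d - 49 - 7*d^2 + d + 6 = -7*d^2 - 54*d - 35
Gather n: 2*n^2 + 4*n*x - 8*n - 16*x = 2*n^2 + n*(4*x - 8) - 16*x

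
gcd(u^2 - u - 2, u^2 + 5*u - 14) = u - 2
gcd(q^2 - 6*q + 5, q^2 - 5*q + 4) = q - 1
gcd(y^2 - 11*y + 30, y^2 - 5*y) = y - 5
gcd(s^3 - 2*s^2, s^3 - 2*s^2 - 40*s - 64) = 1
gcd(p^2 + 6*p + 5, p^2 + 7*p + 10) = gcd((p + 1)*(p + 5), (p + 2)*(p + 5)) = p + 5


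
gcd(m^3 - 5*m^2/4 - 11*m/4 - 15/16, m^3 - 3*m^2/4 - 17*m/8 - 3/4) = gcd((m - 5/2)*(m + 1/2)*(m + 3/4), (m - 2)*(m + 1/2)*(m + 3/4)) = m^2 + 5*m/4 + 3/8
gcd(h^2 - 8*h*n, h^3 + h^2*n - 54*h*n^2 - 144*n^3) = h - 8*n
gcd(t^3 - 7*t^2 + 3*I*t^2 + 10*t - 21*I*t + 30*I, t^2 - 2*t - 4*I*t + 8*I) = t - 2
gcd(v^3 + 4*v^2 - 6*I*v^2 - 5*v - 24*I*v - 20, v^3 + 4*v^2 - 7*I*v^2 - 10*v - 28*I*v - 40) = v^2 + v*(4 - 5*I) - 20*I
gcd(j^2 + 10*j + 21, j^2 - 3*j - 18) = j + 3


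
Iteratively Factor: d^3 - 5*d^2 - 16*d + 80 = (d - 4)*(d^2 - d - 20) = (d - 5)*(d - 4)*(d + 4)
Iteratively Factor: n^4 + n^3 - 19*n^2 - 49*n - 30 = (n + 1)*(n^3 - 19*n - 30) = (n + 1)*(n + 2)*(n^2 - 2*n - 15) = (n - 5)*(n + 1)*(n + 2)*(n + 3)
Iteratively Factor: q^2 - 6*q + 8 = (q - 4)*(q - 2)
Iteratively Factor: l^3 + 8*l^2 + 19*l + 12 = (l + 4)*(l^2 + 4*l + 3) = (l + 1)*(l + 4)*(l + 3)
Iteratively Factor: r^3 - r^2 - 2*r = (r)*(r^2 - r - 2) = r*(r + 1)*(r - 2)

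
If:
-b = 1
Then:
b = -1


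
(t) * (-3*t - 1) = -3*t^2 - t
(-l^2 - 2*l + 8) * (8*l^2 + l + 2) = -8*l^4 - 17*l^3 + 60*l^2 + 4*l + 16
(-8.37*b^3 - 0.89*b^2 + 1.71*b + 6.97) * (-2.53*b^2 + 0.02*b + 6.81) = 21.1761*b^5 + 2.0843*b^4 - 61.3438*b^3 - 23.6608*b^2 + 11.7845*b + 47.4657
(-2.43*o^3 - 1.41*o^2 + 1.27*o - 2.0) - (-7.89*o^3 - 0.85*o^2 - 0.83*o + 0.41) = 5.46*o^3 - 0.56*o^2 + 2.1*o - 2.41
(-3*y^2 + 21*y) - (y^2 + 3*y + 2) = -4*y^2 + 18*y - 2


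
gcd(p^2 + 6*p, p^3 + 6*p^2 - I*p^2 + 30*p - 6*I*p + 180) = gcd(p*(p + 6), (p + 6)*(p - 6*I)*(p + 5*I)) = p + 6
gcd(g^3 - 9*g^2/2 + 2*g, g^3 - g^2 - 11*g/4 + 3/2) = g - 1/2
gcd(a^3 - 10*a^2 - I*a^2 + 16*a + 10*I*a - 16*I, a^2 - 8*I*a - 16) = 1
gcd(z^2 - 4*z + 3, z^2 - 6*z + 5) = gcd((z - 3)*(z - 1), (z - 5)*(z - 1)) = z - 1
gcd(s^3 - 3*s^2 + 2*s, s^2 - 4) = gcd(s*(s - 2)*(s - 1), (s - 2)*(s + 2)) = s - 2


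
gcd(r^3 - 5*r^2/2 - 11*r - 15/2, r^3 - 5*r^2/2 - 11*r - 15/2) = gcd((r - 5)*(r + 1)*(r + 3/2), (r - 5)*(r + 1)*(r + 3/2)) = r^3 - 5*r^2/2 - 11*r - 15/2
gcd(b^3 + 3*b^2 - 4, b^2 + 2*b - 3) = b - 1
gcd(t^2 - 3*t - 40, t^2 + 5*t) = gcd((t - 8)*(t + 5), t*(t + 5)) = t + 5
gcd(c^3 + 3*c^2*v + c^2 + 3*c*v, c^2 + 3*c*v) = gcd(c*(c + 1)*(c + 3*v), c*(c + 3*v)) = c^2 + 3*c*v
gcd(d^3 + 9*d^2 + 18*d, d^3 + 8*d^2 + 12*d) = d^2 + 6*d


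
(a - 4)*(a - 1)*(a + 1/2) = a^3 - 9*a^2/2 + 3*a/2 + 2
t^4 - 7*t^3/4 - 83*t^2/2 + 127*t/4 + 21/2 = (t - 7)*(t - 1)*(t + 1/4)*(t + 6)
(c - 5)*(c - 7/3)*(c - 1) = c^3 - 25*c^2/3 + 19*c - 35/3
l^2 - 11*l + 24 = (l - 8)*(l - 3)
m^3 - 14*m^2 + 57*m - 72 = (m - 8)*(m - 3)^2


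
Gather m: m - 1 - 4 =m - 5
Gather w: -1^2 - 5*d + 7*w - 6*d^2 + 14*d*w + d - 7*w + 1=-6*d^2 + 14*d*w - 4*d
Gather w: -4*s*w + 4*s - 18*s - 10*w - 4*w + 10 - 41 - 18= -14*s + w*(-4*s - 14) - 49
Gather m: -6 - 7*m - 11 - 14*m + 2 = -21*m - 15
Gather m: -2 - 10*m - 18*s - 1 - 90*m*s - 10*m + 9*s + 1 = m*(-90*s - 20) - 9*s - 2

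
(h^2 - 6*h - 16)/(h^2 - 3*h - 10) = (h - 8)/(h - 5)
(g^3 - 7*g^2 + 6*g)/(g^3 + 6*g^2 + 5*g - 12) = g*(g - 6)/(g^2 + 7*g + 12)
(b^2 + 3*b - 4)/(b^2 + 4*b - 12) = (b^2 + 3*b - 4)/(b^2 + 4*b - 12)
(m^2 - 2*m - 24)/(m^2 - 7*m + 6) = (m + 4)/(m - 1)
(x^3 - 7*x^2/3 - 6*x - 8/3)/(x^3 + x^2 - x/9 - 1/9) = 3*(3*x^2 - 10*x - 8)/(9*x^2 - 1)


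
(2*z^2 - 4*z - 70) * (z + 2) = 2*z^3 - 78*z - 140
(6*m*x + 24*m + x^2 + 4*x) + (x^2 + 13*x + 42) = 6*m*x + 24*m + 2*x^2 + 17*x + 42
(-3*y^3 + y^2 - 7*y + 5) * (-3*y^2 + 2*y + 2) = 9*y^5 - 9*y^4 + 17*y^3 - 27*y^2 - 4*y + 10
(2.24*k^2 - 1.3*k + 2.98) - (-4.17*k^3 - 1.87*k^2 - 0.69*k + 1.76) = 4.17*k^3 + 4.11*k^2 - 0.61*k + 1.22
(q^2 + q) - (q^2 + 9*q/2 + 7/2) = -7*q/2 - 7/2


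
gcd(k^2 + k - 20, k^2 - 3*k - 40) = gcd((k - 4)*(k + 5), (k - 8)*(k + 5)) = k + 5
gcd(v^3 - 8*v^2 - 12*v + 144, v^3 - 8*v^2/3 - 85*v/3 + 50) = v - 6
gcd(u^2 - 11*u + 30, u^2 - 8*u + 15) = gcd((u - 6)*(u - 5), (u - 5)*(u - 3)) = u - 5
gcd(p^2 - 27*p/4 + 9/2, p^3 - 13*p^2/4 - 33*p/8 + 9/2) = p - 3/4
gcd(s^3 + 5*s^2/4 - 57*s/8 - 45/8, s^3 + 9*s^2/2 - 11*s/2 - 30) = s^2 + s/2 - 15/2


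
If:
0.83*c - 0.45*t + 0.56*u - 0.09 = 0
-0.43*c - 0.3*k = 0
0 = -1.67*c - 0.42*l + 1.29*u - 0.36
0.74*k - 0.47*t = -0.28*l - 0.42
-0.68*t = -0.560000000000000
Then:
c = 0.15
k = -0.21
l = 0.43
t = 0.82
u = 0.61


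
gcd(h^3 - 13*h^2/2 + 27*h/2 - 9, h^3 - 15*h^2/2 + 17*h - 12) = h^2 - 7*h/2 + 3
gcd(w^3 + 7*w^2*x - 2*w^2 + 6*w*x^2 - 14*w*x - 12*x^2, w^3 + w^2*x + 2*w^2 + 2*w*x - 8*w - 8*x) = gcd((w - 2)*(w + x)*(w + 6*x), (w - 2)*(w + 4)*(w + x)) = w^2 + w*x - 2*w - 2*x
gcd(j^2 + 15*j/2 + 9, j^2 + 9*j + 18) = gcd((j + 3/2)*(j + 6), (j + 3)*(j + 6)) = j + 6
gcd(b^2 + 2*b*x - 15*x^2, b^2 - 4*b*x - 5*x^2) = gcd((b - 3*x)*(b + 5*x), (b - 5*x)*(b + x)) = 1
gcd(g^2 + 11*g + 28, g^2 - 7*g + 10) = 1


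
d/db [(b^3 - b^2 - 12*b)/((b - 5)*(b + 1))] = (b^4 - 8*b^3 + b^2 + 10*b + 60)/(b^4 - 8*b^3 + 6*b^2 + 40*b + 25)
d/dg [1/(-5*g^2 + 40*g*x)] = 2*(g - 4*x)/(5*g^2*(g - 8*x)^2)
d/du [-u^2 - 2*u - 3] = -2*u - 2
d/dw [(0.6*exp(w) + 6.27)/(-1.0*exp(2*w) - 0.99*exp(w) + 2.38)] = (0.6*exp(2*w) + 12.54*exp(w) + 7.6353)*exp(w)/(1.0*exp(4*w) + 1.98*exp(3*w) - 3.7799*exp(2*w) - 4.7124*exp(w) + 5.6644)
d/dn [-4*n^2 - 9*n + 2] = -8*n - 9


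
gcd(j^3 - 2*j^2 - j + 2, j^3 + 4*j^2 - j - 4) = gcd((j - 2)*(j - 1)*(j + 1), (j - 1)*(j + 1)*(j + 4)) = j^2 - 1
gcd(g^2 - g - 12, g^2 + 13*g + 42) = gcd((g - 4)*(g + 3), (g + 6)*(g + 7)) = 1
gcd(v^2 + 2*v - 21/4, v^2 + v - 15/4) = v - 3/2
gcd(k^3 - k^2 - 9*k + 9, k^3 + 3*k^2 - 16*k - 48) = k + 3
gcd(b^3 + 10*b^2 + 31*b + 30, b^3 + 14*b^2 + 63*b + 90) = b^2 + 8*b + 15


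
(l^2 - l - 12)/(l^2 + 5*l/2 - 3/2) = 2*(l - 4)/(2*l - 1)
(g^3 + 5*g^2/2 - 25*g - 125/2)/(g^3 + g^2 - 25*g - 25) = (g + 5/2)/(g + 1)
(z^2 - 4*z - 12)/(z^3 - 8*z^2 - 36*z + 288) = (z + 2)/(z^2 - 2*z - 48)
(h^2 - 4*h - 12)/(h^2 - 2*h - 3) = (-h^2 + 4*h + 12)/(-h^2 + 2*h + 3)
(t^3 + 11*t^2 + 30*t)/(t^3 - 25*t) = (t + 6)/(t - 5)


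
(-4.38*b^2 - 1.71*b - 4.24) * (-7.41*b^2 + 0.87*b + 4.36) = 32.4558*b^4 + 8.8605*b^3 + 10.8339*b^2 - 11.1444*b - 18.4864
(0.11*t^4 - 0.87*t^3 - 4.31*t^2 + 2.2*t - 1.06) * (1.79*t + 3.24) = 0.1969*t^5 - 1.2009*t^4 - 10.5337*t^3 - 10.0264*t^2 + 5.2306*t - 3.4344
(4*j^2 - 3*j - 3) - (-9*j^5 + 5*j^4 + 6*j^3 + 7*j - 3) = 9*j^5 - 5*j^4 - 6*j^3 + 4*j^2 - 10*j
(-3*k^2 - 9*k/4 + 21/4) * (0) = 0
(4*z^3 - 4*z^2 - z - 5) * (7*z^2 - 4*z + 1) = 28*z^5 - 44*z^4 + 13*z^3 - 35*z^2 + 19*z - 5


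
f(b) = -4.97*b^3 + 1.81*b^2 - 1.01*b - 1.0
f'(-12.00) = -2191.49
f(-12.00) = 8859.92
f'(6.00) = -516.05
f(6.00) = -1015.42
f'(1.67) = -36.55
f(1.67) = -20.79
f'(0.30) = -1.27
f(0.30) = -1.27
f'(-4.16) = -274.10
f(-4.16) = 392.32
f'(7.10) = -726.92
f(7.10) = -1695.75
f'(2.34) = -74.18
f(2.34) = -57.13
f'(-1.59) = -44.46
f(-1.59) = 25.16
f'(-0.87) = -15.44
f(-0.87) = 4.52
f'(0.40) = -1.95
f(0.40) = -1.43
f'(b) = -14.91*b^2 + 3.62*b - 1.01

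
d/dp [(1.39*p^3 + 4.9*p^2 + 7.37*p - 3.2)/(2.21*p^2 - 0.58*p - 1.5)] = (3.0719*p^4 - 1.6124*p^3 - 25.3847*p^2 - 0.556000000000004*p - 12.911)/(4.8841*p^4 - 2.5636*p^3 - 6.2936*p^2 + 1.74*p + 2.25)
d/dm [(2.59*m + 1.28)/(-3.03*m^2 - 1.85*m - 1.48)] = (7.8477*m^2 + 7.7568*m - 1.4652)/(9.1809*m^4 + 11.211*m^3 + 12.3913*m^2 + 5.476*m + 2.1904)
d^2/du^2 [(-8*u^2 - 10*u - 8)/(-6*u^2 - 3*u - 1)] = 4*(108*u^3 + 360*u^2 + 126*u + 1)/(216*u^6 + 324*u^5 + 270*u^4 + 135*u^3 + 45*u^2 + 9*u + 1)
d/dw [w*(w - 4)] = 2*w - 4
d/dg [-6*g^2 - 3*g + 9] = -12*g - 3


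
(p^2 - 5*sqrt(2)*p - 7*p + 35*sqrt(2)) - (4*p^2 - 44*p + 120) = -3*p^2 - 5*sqrt(2)*p + 37*p - 120 + 35*sqrt(2)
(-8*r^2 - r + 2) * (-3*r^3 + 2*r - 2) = 24*r^5 + 3*r^4 - 22*r^3 + 14*r^2 + 6*r - 4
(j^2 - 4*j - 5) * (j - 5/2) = j^3 - 13*j^2/2 + 5*j + 25/2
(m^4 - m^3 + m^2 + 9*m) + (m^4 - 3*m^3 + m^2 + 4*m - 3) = 2*m^4 - 4*m^3 + 2*m^2 + 13*m - 3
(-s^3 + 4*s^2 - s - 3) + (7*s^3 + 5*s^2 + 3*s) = 6*s^3 + 9*s^2 + 2*s - 3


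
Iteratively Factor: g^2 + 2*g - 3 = (g - 1)*(g + 3)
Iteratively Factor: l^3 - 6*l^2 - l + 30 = (l + 2)*(l^2 - 8*l + 15) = (l - 5)*(l + 2)*(l - 3)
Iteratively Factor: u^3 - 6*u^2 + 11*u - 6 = (u - 2)*(u^2 - 4*u + 3) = (u - 3)*(u - 2)*(u - 1)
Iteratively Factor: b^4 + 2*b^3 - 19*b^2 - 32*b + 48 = (b + 3)*(b^3 - b^2 - 16*b + 16) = (b - 4)*(b + 3)*(b^2 + 3*b - 4) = (b - 4)*(b + 3)*(b + 4)*(b - 1)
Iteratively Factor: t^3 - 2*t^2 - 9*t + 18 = (t - 3)*(t^2 + t - 6) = (t - 3)*(t + 3)*(t - 2)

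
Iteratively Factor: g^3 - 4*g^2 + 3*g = (g - 1)*(g^2 - 3*g) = g*(g - 1)*(g - 3)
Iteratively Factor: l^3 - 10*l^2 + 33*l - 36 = (l - 4)*(l^2 - 6*l + 9) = (l - 4)*(l - 3)*(l - 3)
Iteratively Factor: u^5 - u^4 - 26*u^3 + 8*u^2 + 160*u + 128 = (u + 4)*(u^4 - 5*u^3 - 6*u^2 + 32*u + 32) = (u - 4)*(u + 4)*(u^3 - u^2 - 10*u - 8) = (u - 4)*(u + 1)*(u + 4)*(u^2 - 2*u - 8) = (u - 4)*(u + 1)*(u + 2)*(u + 4)*(u - 4)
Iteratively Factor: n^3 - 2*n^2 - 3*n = (n)*(n^2 - 2*n - 3) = n*(n - 3)*(n + 1)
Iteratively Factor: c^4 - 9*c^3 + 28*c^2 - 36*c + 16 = (c - 4)*(c^3 - 5*c^2 + 8*c - 4) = (c - 4)*(c - 2)*(c^2 - 3*c + 2) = (c - 4)*(c - 2)^2*(c - 1)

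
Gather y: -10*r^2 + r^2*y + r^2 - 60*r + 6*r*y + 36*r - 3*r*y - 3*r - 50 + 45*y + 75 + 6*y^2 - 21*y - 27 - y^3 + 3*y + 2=-9*r^2 - 27*r - y^3 + 6*y^2 + y*(r^2 + 3*r + 27)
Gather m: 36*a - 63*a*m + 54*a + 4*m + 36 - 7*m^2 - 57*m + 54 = 90*a - 7*m^2 + m*(-63*a - 53) + 90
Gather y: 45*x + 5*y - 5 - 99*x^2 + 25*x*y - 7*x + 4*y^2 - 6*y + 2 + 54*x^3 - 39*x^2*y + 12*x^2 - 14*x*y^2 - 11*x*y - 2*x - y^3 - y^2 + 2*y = 54*x^3 - 87*x^2 + 36*x - y^3 + y^2*(3 - 14*x) + y*(-39*x^2 + 14*x + 1) - 3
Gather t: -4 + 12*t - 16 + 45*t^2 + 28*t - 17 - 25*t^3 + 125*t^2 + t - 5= -25*t^3 + 170*t^2 + 41*t - 42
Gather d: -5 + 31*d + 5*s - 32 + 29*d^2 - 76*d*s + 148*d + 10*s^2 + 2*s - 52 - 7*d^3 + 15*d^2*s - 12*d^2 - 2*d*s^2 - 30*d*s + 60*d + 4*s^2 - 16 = -7*d^3 + d^2*(15*s + 17) + d*(-2*s^2 - 106*s + 239) + 14*s^2 + 7*s - 105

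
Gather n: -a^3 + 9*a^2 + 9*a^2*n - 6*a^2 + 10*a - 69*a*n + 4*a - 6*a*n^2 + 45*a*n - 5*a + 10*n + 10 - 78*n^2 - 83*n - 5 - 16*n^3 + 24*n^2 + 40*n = -a^3 + 3*a^2 + 9*a - 16*n^3 + n^2*(-6*a - 54) + n*(9*a^2 - 24*a - 33) + 5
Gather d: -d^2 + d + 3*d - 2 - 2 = -d^2 + 4*d - 4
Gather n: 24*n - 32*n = -8*n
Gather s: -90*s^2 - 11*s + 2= -90*s^2 - 11*s + 2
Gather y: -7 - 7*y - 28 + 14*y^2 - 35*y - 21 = 14*y^2 - 42*y - 56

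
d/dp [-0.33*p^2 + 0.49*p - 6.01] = 0.49 - 0.66*p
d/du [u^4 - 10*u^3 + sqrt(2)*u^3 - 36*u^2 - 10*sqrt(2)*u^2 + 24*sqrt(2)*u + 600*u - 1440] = 4*u^3 - 30*u^2 + 3*sqrt(2)*u^2 - 72*u - 20*sqrt(2)*u + 24*sqrt(2) + 600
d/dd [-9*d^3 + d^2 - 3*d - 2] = -27*d^2 + 2*d - 3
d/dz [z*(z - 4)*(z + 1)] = 3*z^2 - 6*z - 4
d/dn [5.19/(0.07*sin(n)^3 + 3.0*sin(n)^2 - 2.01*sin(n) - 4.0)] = (-1.0899*sin(n)^2 - 31.14*sin(n) + 10.4319)*cos(n)/(0.07*sin(n)^3 + 3.0*sin(n)^2 - 2.01*sin(n) - 4.0)^2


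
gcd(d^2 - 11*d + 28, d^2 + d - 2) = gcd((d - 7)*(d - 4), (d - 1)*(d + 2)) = 1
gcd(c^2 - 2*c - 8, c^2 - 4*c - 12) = c + 2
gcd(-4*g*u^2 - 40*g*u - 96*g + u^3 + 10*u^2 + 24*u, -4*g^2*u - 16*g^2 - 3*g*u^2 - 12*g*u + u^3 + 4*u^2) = -4*g*u - 16*g + u^2 + 4*u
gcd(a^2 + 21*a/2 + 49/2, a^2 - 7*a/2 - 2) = 1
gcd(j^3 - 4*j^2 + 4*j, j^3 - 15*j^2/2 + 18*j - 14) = j^2 - 4*j + 4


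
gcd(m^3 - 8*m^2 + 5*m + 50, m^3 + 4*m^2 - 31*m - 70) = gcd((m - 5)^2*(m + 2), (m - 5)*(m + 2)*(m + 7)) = m^2 - 3*m - 10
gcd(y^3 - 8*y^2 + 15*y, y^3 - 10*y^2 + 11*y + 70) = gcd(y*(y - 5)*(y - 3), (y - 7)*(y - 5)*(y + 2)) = y - 5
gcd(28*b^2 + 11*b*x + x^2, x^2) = 1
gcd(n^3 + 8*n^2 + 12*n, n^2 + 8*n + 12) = n^2 + 8*n + 12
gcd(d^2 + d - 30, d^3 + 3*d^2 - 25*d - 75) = d - 5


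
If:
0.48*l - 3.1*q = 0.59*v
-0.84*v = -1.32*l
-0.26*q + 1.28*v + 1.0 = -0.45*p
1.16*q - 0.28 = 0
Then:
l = -1.67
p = 5.40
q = 0.24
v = -2.63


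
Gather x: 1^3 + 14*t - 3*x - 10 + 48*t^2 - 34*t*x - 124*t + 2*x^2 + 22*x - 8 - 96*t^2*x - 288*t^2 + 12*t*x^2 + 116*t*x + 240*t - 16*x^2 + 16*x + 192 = -240*t^2 + 130*t + x^2*(12*t - 14) + x*(-96*t^2 + 82*t + 35) + 175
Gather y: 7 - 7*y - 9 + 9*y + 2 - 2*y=0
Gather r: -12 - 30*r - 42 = -30*r - 54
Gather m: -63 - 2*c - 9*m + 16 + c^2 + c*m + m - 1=c^2 - 2*c + m*(c - 8) - 48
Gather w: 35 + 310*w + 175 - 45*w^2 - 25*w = -45*w^2 + 285*w + 210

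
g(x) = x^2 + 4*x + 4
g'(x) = 2*x + 4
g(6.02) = 64.32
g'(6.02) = 16.04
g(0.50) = 6.25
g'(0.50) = 5.00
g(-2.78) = 0.61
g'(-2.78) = -1.56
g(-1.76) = 0.06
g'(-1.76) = 0.48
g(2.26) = 18.15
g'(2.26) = 8.52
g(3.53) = 30.58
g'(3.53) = 11.06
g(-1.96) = 0.00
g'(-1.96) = 0.08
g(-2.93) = 0.86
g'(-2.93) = -1.86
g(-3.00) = 1.00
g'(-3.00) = -2.00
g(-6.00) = 16.00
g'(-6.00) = -8.00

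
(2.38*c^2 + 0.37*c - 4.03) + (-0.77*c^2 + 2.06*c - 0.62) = 1.61*c^2 + 2.43*c - 4.65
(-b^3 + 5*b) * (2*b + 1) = -2*b^4 - b^3 + 10*b^2 + 5*b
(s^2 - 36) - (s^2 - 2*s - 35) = 2*s - 1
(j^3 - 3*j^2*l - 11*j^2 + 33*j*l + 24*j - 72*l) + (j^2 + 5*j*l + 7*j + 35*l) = j^3 - 3*j^2*l - 10*j^2 + 38*j*l + 31*j - 37*l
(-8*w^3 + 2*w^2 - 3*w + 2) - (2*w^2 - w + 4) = -8*w^3 - 2*w - 2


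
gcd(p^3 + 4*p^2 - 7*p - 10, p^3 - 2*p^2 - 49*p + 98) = p - 2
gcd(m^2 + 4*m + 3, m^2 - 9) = m + 3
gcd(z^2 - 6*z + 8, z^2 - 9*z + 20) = z - 4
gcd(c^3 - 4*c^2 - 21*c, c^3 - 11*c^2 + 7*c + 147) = c^2 - 4*c - 21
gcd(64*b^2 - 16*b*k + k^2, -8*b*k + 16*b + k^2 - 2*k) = 8*b - k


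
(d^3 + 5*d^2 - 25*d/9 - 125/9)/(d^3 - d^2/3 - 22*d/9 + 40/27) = 3*(3*d^2 + 10*d - 25)/(9*d^2 - 18*d + 8)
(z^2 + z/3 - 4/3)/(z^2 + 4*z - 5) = (z + 4/3)/(z + 5)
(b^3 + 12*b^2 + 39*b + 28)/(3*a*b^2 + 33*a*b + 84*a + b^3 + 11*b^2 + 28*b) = (b + 1)/(3*a + b)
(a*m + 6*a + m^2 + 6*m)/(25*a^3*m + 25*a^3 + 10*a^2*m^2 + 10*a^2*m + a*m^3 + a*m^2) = (a*m + 6*a + m^2 + 6*m)/(a*(25*a^2*m + 25*a^2 + 10*a*m^2 + 10*a*m + m^3 + m^2))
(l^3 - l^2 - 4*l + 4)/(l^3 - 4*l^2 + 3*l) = (l^2 - 4)/(l*(l - 3))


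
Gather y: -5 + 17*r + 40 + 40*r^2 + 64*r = 40*r^2 + 81*r + 35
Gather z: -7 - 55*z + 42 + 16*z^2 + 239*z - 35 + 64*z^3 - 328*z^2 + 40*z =64*z^3 - 312*z^2 + 224*z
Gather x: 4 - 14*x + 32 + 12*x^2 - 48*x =12*x^2 - 62*x + 36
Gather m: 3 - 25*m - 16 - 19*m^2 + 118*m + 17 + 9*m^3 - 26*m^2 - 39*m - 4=9*m^3 - 45*m^2 + 54*m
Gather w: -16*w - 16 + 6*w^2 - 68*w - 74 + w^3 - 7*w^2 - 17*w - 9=w^3 - w^2 - 101*w - 99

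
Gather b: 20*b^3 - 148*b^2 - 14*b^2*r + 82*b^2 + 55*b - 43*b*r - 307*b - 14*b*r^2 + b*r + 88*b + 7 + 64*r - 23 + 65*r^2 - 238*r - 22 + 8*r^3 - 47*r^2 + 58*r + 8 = 20*b^3 + b^2*(-14*r - 66) + b*(-14*r^2 - 42*r - 164) + 8*r^3 + 18*r^2 - 116*r - 30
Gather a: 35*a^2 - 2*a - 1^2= 35*a^2 - 2*a - 1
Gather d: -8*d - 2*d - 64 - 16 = -10*d - 80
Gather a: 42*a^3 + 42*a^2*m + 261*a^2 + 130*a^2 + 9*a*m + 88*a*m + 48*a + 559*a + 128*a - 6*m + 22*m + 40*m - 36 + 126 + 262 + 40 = 42*a^3 + a^2*(42*m + 391) + a*(97*m + 735) + 56*m + 392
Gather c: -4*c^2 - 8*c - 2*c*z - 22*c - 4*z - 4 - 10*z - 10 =-4*c^2 + c*(-2*z - 30) - 14*z - 14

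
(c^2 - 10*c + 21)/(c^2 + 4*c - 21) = (c - 7)/(c + 7)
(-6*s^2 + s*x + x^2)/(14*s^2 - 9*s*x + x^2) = (3*s + x)/(-7*s + x)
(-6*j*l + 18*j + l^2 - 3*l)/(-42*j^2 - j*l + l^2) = (6*j*l - 18*j - l^2 + 3*l)/(42*j^2 + j*l - l^2)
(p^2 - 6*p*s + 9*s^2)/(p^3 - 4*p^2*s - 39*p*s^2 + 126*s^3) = (p - 3*s)/(p^2 - p*s - 42*s^2)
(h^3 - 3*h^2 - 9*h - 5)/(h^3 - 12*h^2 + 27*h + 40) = (h + 1)/(h - 8)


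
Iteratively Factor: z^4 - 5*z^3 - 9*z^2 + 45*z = (z)*(z^3 - 5*z^2 - 9*z + 45) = z*(z - 3)*(z^2 - 2*z - 15) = z*(z - 5)*(z - 3)*(z + 3)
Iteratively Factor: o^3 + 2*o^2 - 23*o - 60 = (o - 5)*(o^2 + 7*o + 12) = (o - 5)*(o + 3)*(o + 4)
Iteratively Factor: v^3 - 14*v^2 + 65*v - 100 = (v - 5)*(v^2 - 9*v + 20) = (v - 5)*(v - 4)*(v - 5)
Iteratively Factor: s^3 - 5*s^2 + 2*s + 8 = (s + 1)*(s^2 - 6*s + 8) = (s - 2)*(s + 1)*(s - 4)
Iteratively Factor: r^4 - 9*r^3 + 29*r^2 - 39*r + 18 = (r - 3)*(r^3 - 6*r^2 + 11*r - 6) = (r - 3)^2*(r^2 - 3*r + 2) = (r - 3)^2*(r - 2)*(r - 1)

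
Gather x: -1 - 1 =-2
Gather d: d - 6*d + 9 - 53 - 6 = -5*d - 50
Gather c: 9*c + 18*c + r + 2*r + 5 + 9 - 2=27*c + 3*r + 12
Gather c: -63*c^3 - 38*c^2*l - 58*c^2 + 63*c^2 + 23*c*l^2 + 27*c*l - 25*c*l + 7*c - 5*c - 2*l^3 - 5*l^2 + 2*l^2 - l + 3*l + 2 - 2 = -63*c^3 + c^2*(5 - 38*l) + c*(23*l^2 + 2*l + 2) - 2*l^3 - 3*l^2 + 2*l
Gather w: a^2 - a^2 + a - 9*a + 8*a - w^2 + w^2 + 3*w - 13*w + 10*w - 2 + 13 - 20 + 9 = 0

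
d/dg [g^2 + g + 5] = 2*g + 1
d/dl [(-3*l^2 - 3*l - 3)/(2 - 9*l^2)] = 3*(-9*l^2 - 22*l - 2)/(81*l^4 - 36*l^2 + 4)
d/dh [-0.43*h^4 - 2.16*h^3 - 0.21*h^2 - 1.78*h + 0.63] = -1.72*h^3 - 6.48*h^2 - 0.42*h - 1.78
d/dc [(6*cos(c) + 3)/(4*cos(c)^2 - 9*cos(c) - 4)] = 3*(8*cos(c)^2 + 8*cos(c) - 1)*sin(c)/(4*sin(c)^2 + 9*cos(c))^2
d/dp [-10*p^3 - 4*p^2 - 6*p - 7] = -30*p^2 - 8*p - 6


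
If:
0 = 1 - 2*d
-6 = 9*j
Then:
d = 1/2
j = -2/3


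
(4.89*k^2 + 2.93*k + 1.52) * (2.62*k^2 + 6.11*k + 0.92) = 12.8118*k^4 + 37.5545*k^3 + 26.3835*k^2 + 11.9828*k + 1.3984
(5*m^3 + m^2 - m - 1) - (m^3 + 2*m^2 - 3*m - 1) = 4*m^3 - m^2 + 2*m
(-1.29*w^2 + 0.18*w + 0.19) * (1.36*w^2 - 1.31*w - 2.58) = -1.7544*w^4 + 1.9347*w^3 + 3.3508*w^2 - 0.7133*w - 0.4902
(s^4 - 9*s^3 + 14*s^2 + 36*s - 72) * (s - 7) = s^5 - 16*s^4 + 77*s^3 - 62*s^2 - 324*s + 504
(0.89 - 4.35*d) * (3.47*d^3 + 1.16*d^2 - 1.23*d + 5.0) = -15.0945*d^4 - 1.9577*d^3 + 6.3829*d^2 - 22.8447*d + 4.45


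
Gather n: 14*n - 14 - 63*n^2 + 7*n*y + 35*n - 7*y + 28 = -63*n^2 + n*(7*y + 49) - 7*y + 14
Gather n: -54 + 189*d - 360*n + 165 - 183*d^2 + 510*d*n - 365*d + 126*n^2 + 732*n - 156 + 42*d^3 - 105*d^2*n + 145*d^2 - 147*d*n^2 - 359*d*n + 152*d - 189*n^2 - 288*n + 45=42*d^3 - 38*d^2 - 24*d + n^2*(-147*d - 63) + n*(-105*d^2 + 151*d + 84)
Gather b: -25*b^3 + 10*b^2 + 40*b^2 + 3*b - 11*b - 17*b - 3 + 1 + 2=-25*b^3 + 50*b^2 - 25*b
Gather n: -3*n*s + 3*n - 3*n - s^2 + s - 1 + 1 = -3*n*s - s^2 + s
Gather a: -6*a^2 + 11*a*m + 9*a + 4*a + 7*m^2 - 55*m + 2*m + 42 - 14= -6*a^2 + a*(11*m + 13) + 7*m^2 - 53*m + 28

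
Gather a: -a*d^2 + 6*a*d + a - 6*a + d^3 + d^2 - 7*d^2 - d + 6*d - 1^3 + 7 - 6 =a*(-d^2 + 6*d - 5) + d^3 - 6*d^2 + 5*d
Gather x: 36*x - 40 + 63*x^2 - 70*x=63*x^2 - 34*x - 40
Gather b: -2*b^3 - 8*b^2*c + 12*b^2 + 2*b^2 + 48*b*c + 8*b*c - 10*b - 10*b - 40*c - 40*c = -2*b^3 + b^2*(14 - 8*c) + b*(56*c - 20) - 80*c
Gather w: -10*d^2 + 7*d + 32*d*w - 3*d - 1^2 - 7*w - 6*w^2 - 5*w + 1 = -10*d^2 + 4*d - 6*w^2 + w*(32*d - 12)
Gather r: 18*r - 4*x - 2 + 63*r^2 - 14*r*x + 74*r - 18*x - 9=63*r^2 + r*(92 - 14*x) - 22*x - 11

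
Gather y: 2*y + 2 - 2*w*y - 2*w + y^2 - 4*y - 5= -2*w + y^2 + y*(-2*w - 2) - 3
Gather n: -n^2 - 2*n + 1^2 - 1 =-n^2 - 2*n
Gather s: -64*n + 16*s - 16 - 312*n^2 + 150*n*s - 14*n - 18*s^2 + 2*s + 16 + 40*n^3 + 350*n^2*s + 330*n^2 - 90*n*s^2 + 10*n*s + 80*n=40*n^3 + 18*n^2 + 2*n + s^2*(-90*n - 18) + s*(350*n^2 + 160*n + 18)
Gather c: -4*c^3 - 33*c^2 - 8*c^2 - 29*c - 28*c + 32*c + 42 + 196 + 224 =-4*c^3 - 41*c^2 - 25*c + 462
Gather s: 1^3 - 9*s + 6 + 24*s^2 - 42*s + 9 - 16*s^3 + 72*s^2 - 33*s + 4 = -16*s^3 + 96*s^2 - 84*s + 20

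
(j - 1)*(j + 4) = j^2 + 3*j - 4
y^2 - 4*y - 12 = (y - 6)*(y + 2)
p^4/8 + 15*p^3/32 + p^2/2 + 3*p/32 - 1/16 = (p/4 + 1/4)*(p/2 + 1/2)*(p - 1/4)*(p + 2)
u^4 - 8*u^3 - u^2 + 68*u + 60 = (u - 6)*(u - 5)*(u + 1)*(u + 2)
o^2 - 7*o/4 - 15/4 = (o - 3)*(o + 5/4)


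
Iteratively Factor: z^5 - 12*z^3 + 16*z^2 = (z + 4)*(z^4 - 4*z^3 + 4*z^2) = (z - 2)*(z + 4)*(z^3 - 2*z^2) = z*(z - 2)*(z + 4)*(z^2 - 2*z) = z^2*(z - 2)*(z + 4)*(z - 2)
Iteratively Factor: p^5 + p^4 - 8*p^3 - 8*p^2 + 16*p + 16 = (p + 2)*(p^4 - p^3 - 6*p^2 + 4*p + 8) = (p - 2)*(p + 2)*(p^3 + p^2 - 4*p - 4) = (p - 2)^2*(p + 2)*(p^2 + 3*p + 2) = (p - 2)^2*(p + 1)*(p + 2)*(p + 2)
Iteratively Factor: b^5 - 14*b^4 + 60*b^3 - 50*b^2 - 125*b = (b - 5)*(b^4 - 9*b^3 + 15*b^2 + 25*b) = (b - 5)^2*(b^3 - 4*b^2 - 5*b) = (b - 5)^3*(b^2 + b) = (b - 5)^3*(b + 1)*(b)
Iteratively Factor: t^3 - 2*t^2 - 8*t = (t)*(t^2 - 2*t - 8) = t*(t + 2)*(t - 4)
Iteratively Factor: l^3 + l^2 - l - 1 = (l + 1)*(l^2 - 1) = (l + 1)^2*(l - 1)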